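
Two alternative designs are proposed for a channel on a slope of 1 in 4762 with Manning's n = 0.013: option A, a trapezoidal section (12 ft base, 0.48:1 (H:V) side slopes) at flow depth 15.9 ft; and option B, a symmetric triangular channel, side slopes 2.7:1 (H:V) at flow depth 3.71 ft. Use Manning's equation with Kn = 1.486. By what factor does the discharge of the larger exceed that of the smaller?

Channel A: With bottom width b = 12 ft and side slope z = 0.48: A = (b + zy)y = (12 + 0.48×15.9)×15.9 = 312.1 ft²; P = b + 2y√(1+z²) = 12 + 2×15.9×1.109 = 47.27 ft. Hydraulic radius R = A/P = 312.1/47.27 = 6.603 ft. Q_A = (1.486/0.013)·312.1·6.603^(2/3)·√0.00021 = 1820 ft³/s.
Channel B: For a triangular section with side slope z = 2.7: A = zy² = 2.7×3.71² = 37.16 ft²; P = 2y√(1+z²) = 2×3.71×2.879 = 21.36 ft. Hydraulic radius R = A/P = 37.16/21.36 = 1.74 ft. Q_B = (1.486/0.013)·37.16·1.74^(2/3)·√0.00021 = 89.04 ft³/s.
The larger discharge is 1820 ft³/s and the smaller is 89.04 ft³/s; the ratio is 20.4.

20.4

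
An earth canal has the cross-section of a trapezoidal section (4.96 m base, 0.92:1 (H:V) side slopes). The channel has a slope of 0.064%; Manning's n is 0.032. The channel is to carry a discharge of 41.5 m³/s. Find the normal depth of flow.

Manning's equation rearranged: A R^(2/3) = nQ / (1·√S) = 0.032 × 41.5 / (√0.00064) = 52.49.
At y = 4.68 m: A R^(2/3) = 78.87 — too large.
At y = 3.2 m: A R^(2/3) = 38.14 — too small.
At y = 3.79 m: A R^(2/3) = 52.46 — matches.

y_n = 3.79 m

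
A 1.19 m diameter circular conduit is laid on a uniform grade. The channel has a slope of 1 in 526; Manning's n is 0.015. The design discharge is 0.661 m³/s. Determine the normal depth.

y_n = 0.566 m

Manning's equation rearranged: A R^(2/3) = nQ / (1·√S) = 0.015 × 0.661 / (√0.001901) = 0.2274.
At y = 0.627 m: A R^(2/3) = 0.2706 — too large.
At y = 0.496 m: A R^(2/3) = 0.18 — too small.
At y = 0.566 m: A R^(2/3) = 0.2275 — ≈ 0.2274.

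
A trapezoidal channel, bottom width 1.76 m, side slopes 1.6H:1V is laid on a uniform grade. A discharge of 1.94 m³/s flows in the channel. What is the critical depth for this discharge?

At critical depth, Q² T / (g A³) = 1, i.e. A³/T = Q²/g = 1.94²/9.81 = 0.3836.
At y = 0.493 m: A³/T = 0.5944 — too large.
At y = 0.308 m: A³/T = 0.1217 — too small.
At y = 0.434 m: A³/T = 0.3838 — matches.

y_c = 0.434 m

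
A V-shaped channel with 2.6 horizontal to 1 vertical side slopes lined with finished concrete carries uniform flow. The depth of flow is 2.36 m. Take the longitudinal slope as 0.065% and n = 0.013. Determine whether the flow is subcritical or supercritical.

For a triangular section with side slope z = 2.6: A = zy² = 2.6×2.36² = 14.48 m²; P = 2y√(1+z²) = 2×2.36×2.786 = 13.15 m.
Hydraulic radius R = A/P = 14.48/13.15 = 1.101 m.
V = (1/n) R^(2/3) √S = (1/0.013) × 1.101^(2/3) × √0.00065 = 2.092 m/s. Hydraulic depth D_h = A/T = 14.48/12.27 = 1.18 m.
Froude number Fr = V/√(g·D_h) = 2.092/√(9.81×1.18) = 0.615, which is less than 1, so the flow is subcritical.

subcritical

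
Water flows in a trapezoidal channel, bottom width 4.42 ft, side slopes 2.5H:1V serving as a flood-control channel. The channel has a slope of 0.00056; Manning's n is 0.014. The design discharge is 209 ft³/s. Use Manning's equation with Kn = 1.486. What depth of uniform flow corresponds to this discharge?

Manning's equation rearranged: A R^(2/3) = nQ / (1.486·√S) = 0.014 × 209 / (1.486 × √0.00056) = 83.21.
At y = 4.61 ft: A R^(2/3) = 135.9 — over.
At y = 2.97 ft: A R^(2/3) = 50.57 — short.
At y = 3.72 ft: A R^(2/3) = 83.36 — ≈ 83.21.

y_n = 3.72 ft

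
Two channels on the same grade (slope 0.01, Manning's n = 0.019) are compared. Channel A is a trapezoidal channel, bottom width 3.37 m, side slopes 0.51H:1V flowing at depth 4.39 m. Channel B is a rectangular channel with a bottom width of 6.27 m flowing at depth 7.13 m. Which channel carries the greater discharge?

channel B

Channel A: With bottom width b = 3.37 m and side slope z = 0.51: A = (b + zy)y = (3.37 + 0.51×4.39)×4.39 = 24.62 m²; P = b + 2y√(1+z²) = 3.37 + 2×4.39×1.123 = 13.23 m. Hydraulic radius R = A/P = 24.62/13.23 = 1.862 m. Q_A = (1/0.019)·24.62·1.862^(2/3)·√0.01 = 196.1 m³/s.
Channel B: Flow area A = b·y = 6.27 × 7.13 = 44.71 m². Wetted perimeter P = b + 2y = 6.27 + 2×7.13 = 20.53 m. Hydraulic radius R = A/P = 44.71/20.53 = 2.178 m. Q_B = (1/0.019)·44.71·2.178^(2/3)·√0.01 = 395.3 m³/s.
Q_A = 196.1 m³/s vs Q_B = 395.3 m³/s, so channel B carries more.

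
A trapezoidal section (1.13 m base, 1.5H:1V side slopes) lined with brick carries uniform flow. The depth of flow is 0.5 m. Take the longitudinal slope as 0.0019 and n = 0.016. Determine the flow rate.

Q = 1.2 m³/s

With bottom width b = 1.13 m and side slope z = 1.5: A = (b + zy)y = (1.13 + 1.5×0.5)×0.5 = 0.94 m²; P = b + 2y√(1+z²) = 1.13 + 2×0.5×1.803 = 2.933 m.
Hydraulic radius R = A/P = 0.94/2.933 = 0.3205 m.
Manning's equation: Q = (1/n) A R^(2/3) S^(1/2) = (1/0.016) × 0.94 × 0.3205^(2/3) × 0.0019^(1/2) = 1.2 m³/s.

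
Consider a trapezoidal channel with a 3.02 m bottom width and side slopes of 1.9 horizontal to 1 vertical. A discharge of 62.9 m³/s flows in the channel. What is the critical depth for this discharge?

y_c = 2.28 m

At critical depth, Q² T / (g A³) = 1, i.e. A³/T = Q²/g = 62.9²/9.81 = 403.3.
At y = 2.79 m: A³/T = 918.5 — too large.
At y = 1.65 m: A³/T = 112.8 — too small.
At y = 2.28 m: A³/T = 403.1 — close enough.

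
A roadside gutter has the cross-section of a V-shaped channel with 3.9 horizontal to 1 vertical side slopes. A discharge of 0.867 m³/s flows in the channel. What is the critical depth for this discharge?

At critical depth, Q² T / (g A³) = 1, i.e. A³/T = Q²/g = 0.867²/9.81 = 0.07662.
Trying y = 0.474 m: A³/T = 0.182 — over.
Trying y = 0.288 m: A³/T = 0.01507 — short.
Trying y = 0.399 m: A³/T = 0.07691 — close enough.

y_c = 0.399 m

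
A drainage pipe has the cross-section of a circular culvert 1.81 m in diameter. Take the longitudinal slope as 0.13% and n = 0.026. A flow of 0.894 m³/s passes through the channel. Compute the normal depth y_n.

Manning's equation rearranged: A R^(2/3) = nQ / (1·√S) = 0.026 × 0.894 / (√0.0013) = 0.6447.
Try y = 0.674 m: A R^(2/3) = 0.4478 — low.
Try y = 0.967 m: A R^(2/3) = 0.8471 — high.
Try y = 0.824 m: A R^(2/3) = 0.6447 — close enough.

y_n = 0.824 m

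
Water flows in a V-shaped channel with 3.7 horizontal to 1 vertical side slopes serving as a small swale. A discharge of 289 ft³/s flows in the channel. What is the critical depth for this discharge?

At critical depth, Q² T / (g A³) = 1, i.e. A³/T = Q²/g = 289²/32.2 = 2594.
Trying y = 2.79 ft: A³/T = 1157 — low.
Trying y = 3.89 ft: A³/T = 6097 — high.
Trying y = 3.28 ft: A³/T = 2599 — close enough.

y_c = 3.28 ft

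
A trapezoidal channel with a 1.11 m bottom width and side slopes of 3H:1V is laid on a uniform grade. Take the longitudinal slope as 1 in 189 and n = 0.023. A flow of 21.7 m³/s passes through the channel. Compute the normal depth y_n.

Manning's equation rearranged: A R^(2/3) = nQ / (1·√S) = 0.023 × 21.7 / (√0.005291) = 6.861.
At y = 1.87 m: A R^(2/3) = 12.33 — over.
At y = 1.04 m: A R^(2/3) = 3.032 — short.
At y = 1.47 m: A R^(2/3) = 6.874 — ≈ 6.861.

y_n = 1.47 m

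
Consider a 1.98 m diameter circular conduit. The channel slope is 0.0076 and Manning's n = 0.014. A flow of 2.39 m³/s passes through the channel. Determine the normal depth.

y_n = 0.599 m

Manning's equation rearranged: A R^(2/3) = nQ / (1·√S) = 0.014 × 2.39 / (√0.0076) = 0.3838.
Try y = 0.456 m: A R^(2/3) = 0.2241 — short.
Try y = 0.726 m: A R^(2/3) = 0.5528 — over.
Try y = 0.599 m: A R^(2/3) = 0.3835 — matches.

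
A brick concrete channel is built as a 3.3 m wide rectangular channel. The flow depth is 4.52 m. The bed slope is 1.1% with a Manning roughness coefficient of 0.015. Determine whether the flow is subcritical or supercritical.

Flow area A = b·y = 3.3 × 4.52 = 14.92 m². Wetted perimeter P = b + 2y = 3.3 + 2×4.52 = 12.34 m.
Hydraulic radius R = A/P = 14.92/12.34 = 1.209 m.
V = (1/n) R^(2/3) √S = (1/0.015) × 1.209^(2/3) × √0.011 = 7.934 m/s. Hydraulic depth D_h = A/T = 14.92/3.3 = 4.52 m.
Froude number Fr = V/√(g·D_h) = 7.934/√(9.81×4.52) = 1.19, which is greater than 1, so the flow is supercritical.

supercritical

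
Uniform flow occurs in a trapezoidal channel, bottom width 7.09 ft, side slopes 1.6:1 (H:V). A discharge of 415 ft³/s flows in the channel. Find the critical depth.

At critical depth, Q² T / (g A³) = 1, i.e. A³/T = Q²/g = 415²/32.2 = 5349.
At y = 3.07 ft: A³/T = 2958 — short.
At y = 4.19 ft: A³/T = 9419 — over.
At y = 3.61 ft: A³/T = 5375 — matches.

y_c = 3.61 ft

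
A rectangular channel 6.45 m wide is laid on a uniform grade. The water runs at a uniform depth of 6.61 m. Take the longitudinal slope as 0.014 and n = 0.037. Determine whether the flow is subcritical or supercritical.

Flow area A = b·y = 6.45 × 6.61 = 42.63 m². Wetted perimeter P = b + 2y = 6.45 + 2×6.61 = 19.67 m.
Hydraulic radius R = A/P = 42.63/19.67 = 2.167 m.
V = (1/n) R^(2/3) √S = (1/0.037) × 2.167^(2/3) × √0.014 = 5.356 m/s. Hydraulic depth D_h = A/T = 42.63/6.45 = 6.61 m.
Froude number Fr = V/√(g·D_h) = 5.356/√(9.81×6.61) = 0.665, which is less than 1, so the flow is subcritical.

subcritical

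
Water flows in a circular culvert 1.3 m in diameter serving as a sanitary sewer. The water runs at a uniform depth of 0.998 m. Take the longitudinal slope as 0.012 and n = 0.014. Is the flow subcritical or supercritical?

supercritical

For a circular section of diameter D = 1.3 m at depth y = 0.998 m, the central angle is θ = 2 arccos(1 − 2y/D) = 4.272 rad. Then A = (D²/8)(θ − sin θ) = 1.093 m² and P = Dθ/2 = 2.776 m.
Hydraulic radius R = A/P = 1.093/2.776 = 0.3938 m.
V = (1/n) R^(2/3) √S = (1/0.014) × 0.3938^(2/3) × √0.012 = 4.204 m/s. Hydraulic depth D_h = A/T = 1.093/1.098 = 0.9958 m.
Froude number Fr = V/√(g·D_h) = 4.204/√(9.81×0.9958) = 1.35, which is greater than 1, so the flow is supercritical.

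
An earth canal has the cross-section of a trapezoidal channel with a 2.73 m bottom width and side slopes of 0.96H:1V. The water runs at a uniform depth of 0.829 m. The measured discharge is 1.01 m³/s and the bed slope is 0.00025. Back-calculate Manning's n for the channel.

n = 0.0319

With bottom width b = 2.73 m and side slope z = 0.96: A = (b + zy)y = (2.73 + 0.96×0.829)×0.829 = 2.923 m²; P = b + 2y√(1+z²) = 2.73 + 2×0.829×1.386 = 5.028 m.
Hydraulic radius R = A/P = 2.923/5.028 = 0.5813 m.
Rearranging Manning's equation: n = (1/Q) A R^(2/3) S^(1/2) = (1/1.01) × 2.923 × 0.5813^(2/3) × √0.00025 = 0.0319.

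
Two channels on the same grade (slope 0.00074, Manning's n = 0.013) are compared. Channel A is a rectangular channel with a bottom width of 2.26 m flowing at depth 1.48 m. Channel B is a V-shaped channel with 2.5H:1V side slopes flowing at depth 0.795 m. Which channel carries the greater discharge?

Channel A: Flow area A = b·y = 2.26 × 1.48 = 3.345 m². Wetted perimeter P = b + 2y = 2.26 + 2×1.48 = 5.22 m. Hydraulic radius R = A/P = 3.345/5.22 = 0.6408 m. Q_A = (1/0.013)·3.345·0.6408^(2/3)·√0.00074 = 5.202 m³/s.
Channel B: For a triangular section with side slope z = 2.5: A = zy² = 2.5×0.795² = 1.58 m²; P = 2y√(1+z²) = 2×0.795×2.693 = 4.281 m. Hydraulic radius R = A/P = 1.58/4.281 = 0.3691 m. Q_B = (1/0.013)·1.58·0.3691^(2/3)·√0.00074 = 1.701 m³/s.
Q_A = 5.202 m³/s vs Q_B = 1.701 m³/s, so channel A carries more.

channel A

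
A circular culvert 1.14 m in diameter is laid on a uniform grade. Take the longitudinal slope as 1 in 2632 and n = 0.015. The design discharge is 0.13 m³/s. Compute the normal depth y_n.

y_n = 0.369 m

Manning's equation rearranged: A R^(2/3) = nQ / (1·√S) = 0.015 × 0.13 / (√0.0003799) = 0.1.
Try y = 0.402 m: A R^(2/3) = 0.1179 — over.
Try y = 0.311 m: A R^(2/3) = 0.07193 — short.
Try y = 0.369 m: A R^(2/3) = 0.1002 — ≈ 0.1.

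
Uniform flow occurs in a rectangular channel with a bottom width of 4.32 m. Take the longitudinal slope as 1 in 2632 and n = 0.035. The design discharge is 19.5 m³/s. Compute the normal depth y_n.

y_n = 5.96 m

Manning's equation rearranged: A R^(2/3) = nQ / (1·√S) = 0.035 × 19.5 / (√0.0003799) = 35.01.
Try y = 6.98 m: A R^(2/3) = 42.1 — high.
Try y = 5.96 m: A R^(2/3) = 35.01 — ≈ 35.01.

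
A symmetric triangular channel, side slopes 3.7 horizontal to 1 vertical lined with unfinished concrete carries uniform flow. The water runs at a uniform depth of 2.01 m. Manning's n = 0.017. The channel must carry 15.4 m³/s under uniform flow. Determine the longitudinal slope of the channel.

S = 0.000319

For a triangular section with side slope z = 3.7: A = zy² = 3.7×2.01² = 14.95 m²; P = 2y√(1+z²) = 2×2.01×3.833 = 15.41 m.
Hydraulic radius R = A/P = 14.95/15.41 = 0.9702 m.
From Manning's equation, S = [nQ / (1 A R^(2/3))]² = [0.017 × 15.4 / (1 × 14.95 × 0.9702^(2/3))]² = 0.000319.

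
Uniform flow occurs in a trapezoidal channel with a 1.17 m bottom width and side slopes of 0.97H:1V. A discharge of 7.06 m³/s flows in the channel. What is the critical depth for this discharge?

y_c = 1.14 m

At critical depth, Q² T / (g A³) = 1, i.e. A³/T = Q²/g = 7.06²/9.81 = 5.081.
Try y = 0.962 m: A³/T = 2.728 — low.
Try y = 1.33 m: A³/T = 9.34 — high.
Try y = 1.14 m: A³/T = 5.164 — ≈ 5.081.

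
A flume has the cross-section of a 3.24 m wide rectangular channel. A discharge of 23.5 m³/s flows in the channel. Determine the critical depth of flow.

y_c = 1.75 m

For a rectangular channel, critical depth y_c = (q²/g)^(1/3) where q = Q/b = 23.5/3.24 = 7.253 m²/s.
So y_c = (7.253²/9.81)^(1/3) = 1.75 m.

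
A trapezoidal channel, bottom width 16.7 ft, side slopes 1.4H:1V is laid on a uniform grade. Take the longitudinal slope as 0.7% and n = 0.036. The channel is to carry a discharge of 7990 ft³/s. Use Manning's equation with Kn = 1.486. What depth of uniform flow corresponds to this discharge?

Manning's equation rearranged: A R^(2/3) = nQ / (1.486·√S) = 0.036 × 7990 / (1.486 × √0.007) = 2314.
Try y = 17.2 ft: A R^(2/3) = 3089 — over.
Try y = 13.4 ft: A R^(2/3) = 1831 — short.
Try y = 15 ft: A R^(2/3) = 2314 — close enough.

y_n = 15 ft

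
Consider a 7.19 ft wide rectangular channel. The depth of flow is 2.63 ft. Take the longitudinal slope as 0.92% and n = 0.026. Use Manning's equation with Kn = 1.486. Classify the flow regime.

subcritical

Flow area A = b·y = 7.19 × 2.63 = 18.91 ft². Wetted perimeter P = b + 2y = 7.19 + 2×2.63 = 12.45 ft.
Hydraulic radius R = A/P = 18.91/12.45 = 1.519 ft.
V = (1.486/n) R^(2/3) √S = (1.486/0.026) × 1.519^(2/3) × √0.0092 = 7.244 ft/s. Hydraulic depth D_h = A/T = 18.91/7.19 = 2.63 ft.
Froude number Fr = V/√(g·D_h) = 7.244/√(32.2×2.63) = 0.787, which is less than 1, so the flow is subcritical.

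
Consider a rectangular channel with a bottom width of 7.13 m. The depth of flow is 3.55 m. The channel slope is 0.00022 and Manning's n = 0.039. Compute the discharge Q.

Q = 14.1 m³/s

Flow area A = b·y = 7.13 × 3.55 = 25.31 m². Wetted perimeter P = b + 2y = 7.13 + 2×3.55 = 14.23 m.
Hydraulic radius R = A/P = 25.31/14.23 = 1.779 m.
Manning's equation: Q = (1/n) A R^(2/3) S^(1/2) = (1/0.039) × 25.31 × 1.779^(2/3) × 0.00022^(1/2) = 14.1 m³/s.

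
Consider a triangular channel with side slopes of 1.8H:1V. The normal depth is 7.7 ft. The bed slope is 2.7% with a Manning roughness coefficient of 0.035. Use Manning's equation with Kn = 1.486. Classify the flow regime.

For a triangular section with side slope z = 1.8: A = zy² = 1.8×7.7² = 106.7 ft²; P = 2y√(1+z²) = 2×7.7×2.059 = 31.71 ft.
Hydraulic radius R = A/P = 106.7/31.71 = 3.366 ft.
V = (1.486/n) R^(2/3) √S = (1.486/0.035) × 3.366^(2/3) × √0.027 = 15.67 ft/s. Hydraulic depth D_h = A/T = 106.7/27.72 = 3.85 ft.
Froude number Fr = V/√(g·D_h) = 15.67/√(32.2×3.85) = 1.41, which is greater than 1, so the flow is supercritical.

supercritical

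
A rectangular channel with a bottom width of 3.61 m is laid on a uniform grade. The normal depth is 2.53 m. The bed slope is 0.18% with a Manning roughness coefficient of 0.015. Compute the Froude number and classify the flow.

subcritical

Flow area A = b·y = 3.61 × 2.53 = 9.133 m². Wetted perimeter P = b + 2y = 3.61 + 2×2.53 = 8.67 m.
Hydraulic radius R = A/P = 9.133/8.67 = 1.053 m.
V = (1/n) R^(2/3) √S = (1/0.015) × 1.053^(2/3) × √0.0018 = 2.928 m/s. Hydraulic depth D_h = A/T = 9.133/3.61 = 2.53 m.
Froude number Fr = V/√(g·D_h) = 2.928/√(9.81×2.53) = 0.588, which is less than 1, so the flow is subcritical.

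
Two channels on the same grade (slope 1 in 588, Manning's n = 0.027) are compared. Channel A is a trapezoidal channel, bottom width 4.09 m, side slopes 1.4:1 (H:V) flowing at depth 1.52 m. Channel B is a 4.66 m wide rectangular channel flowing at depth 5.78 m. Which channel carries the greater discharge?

Channel A: With bottom width b = 4.09 m and side slope z = 1.4: A = (b + zy)y = (4.09 + 1.4×1.52)×1.52 = 9.451 m²; P = b + 2y√(1+z²) = 4.09 + 2×1.52×1.72 = 9.32 m. Hydraulic radius R = A/P = 9.451/9.32 = 1.014 m. Q_A = (1/0.027)·9.451·1.014^(2/3)·√0.001701 = 14.57 m³/s.
Channel B: Flow area A = b·y = 4.66 × 5.78 = 26.93 m². Wetted perimeter P = b + 2y = 4.66 + 2×5.78 = 16.22 m. Hydraulic radius R = A/P = 26.93/16.22 = 1.661 m. Q_B = (1/0.027)·26.93·1.661^(2/3)·√0.001701 = 57.69 m³/s.
Q_A = 14.57 m³/s vs Q_B = 57.69 m³/s, so channel B carries more.

channel B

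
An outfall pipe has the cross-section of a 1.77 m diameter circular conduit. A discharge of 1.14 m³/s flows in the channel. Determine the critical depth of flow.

y_c = 0.516 m

At critical depth, Q² T / (g A³) = 1, i.e. A³/T = Q²/g = 1.14²/9.81 = 0.1325.
Try y = 0.625 m: A³/T = 0.277 — high.
Try y = 0.397 m: A³/T = 0.04755 — low.
Try y = 0.516 m: A³/T = 0.132 — ≈ 0.1325.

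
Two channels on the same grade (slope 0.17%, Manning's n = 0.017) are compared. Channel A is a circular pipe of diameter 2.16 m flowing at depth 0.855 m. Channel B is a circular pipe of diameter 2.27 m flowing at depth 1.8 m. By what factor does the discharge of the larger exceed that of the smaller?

Channel A: For a circular section of diameter D = 2.16 m at depth y = 0.855 m, the central angle is θ = 2 arccos(1 − 2y/D) = 2.722 rad. Then A = (D²/8)(θ − sin θ) = 1.35 m² and P = Dθ/2 = 2.94 m. Hydraulic radius R = A/P = 1.35/2.94 = 0.4591 m. Q_A = (1/0.017)·1.35·0.4591^(2/3)·√0.0017 = 1.948 m³/s.
Channel B: For a circular section of diameter D = 2.27 m at depth y = 1.8 m, the central angle is θ = 2 arccos(1 − 2y/D) = 4.394 rad. Then A = (D²/8)(θ − sin θ) = 3.442 m² and P = Dθ/2 = 4.987 m. Hydraulic radius R = A/P = 3.442/4.987 = 0.6902 m. Q_B = (1/0.017)·3.442·0.6902^(2/3)·√0.0017 = 6.519 m³/s.
The larger discharge is 6.519 m³/s and the smaller is 1.948 m³/s; the ratio is 3.35.

3.35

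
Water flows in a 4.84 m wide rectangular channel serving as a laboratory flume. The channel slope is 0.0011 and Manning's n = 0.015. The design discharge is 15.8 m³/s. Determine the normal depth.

y_n = 1.54 m

Manning's equation rearranged: A R^(2/3) = nQ / (1·√S) = 0.015 × 15.8 / (√0.0011) = 7.146.
Try y = 1.78 m: A R^(2/3) = 8.762 — high.
Try y = 1.07 m: A R^(2/3) = 4.244 — low.
Try y = 1.54 m: A R^(2/3) = 7.158 — ≈ 7.146.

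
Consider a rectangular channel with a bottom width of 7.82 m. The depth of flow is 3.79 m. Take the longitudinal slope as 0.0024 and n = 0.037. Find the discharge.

Q = 60.7 m³/s

Flow area A = b·y = 7.82 × 3.79 = 29.64 m². Wetted perimeter P = b + 2y = 7.82 + 2×3.79 = 15.4 m.
Hydraulic radius R = A/P = 29.64/15.4 = 1.925 m.
Manning's equation: Q = (1/n) A R^(2/3) S^(1/2) = (1/0.037) × 29.64 × 1.925^(2/3) × 0.0024^(1/2) = 60.7 m³/s.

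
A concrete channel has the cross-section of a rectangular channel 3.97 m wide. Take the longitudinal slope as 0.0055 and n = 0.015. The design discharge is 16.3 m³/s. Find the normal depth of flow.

y_n = 1.06 m

Manning's equation rearranged: A R^(2/3) = nQ / (1·√S) = 0.015 × 16.3 / (√0.0055) = 3.297.
Try y = 0.835 m: A R^(2/3) = 2.326 — too small.
Try y = 1.26 m: A R^(2/3) = 4.205 — too large.
Try y = 1.06 m: A R^(2/3) = 3.289 — close enough.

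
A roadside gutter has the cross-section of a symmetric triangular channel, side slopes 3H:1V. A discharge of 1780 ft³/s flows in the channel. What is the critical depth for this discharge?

At critical depth, Q² T / (g A³) = 1, i.e. A³/T = Q²/g = 1780²/32.2 = 98400.
Try y = 9.02 ft: A³/T = 268700 — over.
Try y = 6.08 ft: A³/T = 37390 — short.
Try y = 7.38 ft: A³/T = 98510 — matches.

y_c = 7.38 ft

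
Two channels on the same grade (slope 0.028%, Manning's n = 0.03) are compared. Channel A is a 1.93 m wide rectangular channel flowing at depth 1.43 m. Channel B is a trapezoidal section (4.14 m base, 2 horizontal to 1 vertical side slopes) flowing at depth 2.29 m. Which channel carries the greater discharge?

channel B

Channel A: Flow area A = b·y = 1.93 × 1.43 = 2.76 m². Wetted perimeter P = b + 2y = 1.93 + 2×1.43 = 4.79 m. Hydraulic radius R = A/P = 2.76/4.79 = 0.5762 m. Q_A = (1/0.03)·2.76·0.5762^(2/3)·√0.00028 = 1.066 m³/s.
Channel B: With bottom width b = 4.14 m and side slope z = 2: A = (b + zy)y = (4.14 + 2×2.29)×2.29 = 19.97 m²; P = b + 2y√(1+z²) = 4.14 + 2×2.29×2.236 = 14.38 m. Hydraulic radius R = A/P = 19.97/14.38 = 1.389 m. Q_B = (1/0.03)·19.97·1.389^(2/3)·√0.00028 = 13.86 m³/s.
Q_A = 1.066 m³/s vs Q_B = 13.86 m³/s, so channel B carries more.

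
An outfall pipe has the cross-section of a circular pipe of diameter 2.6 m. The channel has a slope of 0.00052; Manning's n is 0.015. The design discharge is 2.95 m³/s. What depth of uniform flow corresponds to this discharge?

Manning's equation rearranged: A R^(2/3) = nQ / (1·√S) = 0.015 × 2.95 / (√0.00052) = 1.94.
Try y = 0.972 m: A R^(2/3) = 1.185 — short.
Try y = 1.52 m: A R^(2/3) = 2.571 — over.
Try y = 1.28 m: A R^(2/3) = 1.94 — matches.

y_n = 1.28 m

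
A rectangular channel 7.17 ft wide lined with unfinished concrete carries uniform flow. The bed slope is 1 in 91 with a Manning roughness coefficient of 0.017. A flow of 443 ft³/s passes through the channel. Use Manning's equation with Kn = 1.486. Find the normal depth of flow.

y_n = 4.31 ft

Manning's equation rearranged: A R^(2/3) = nQ / (1.486·√S) = 0.017 × 443 / (1.486 × √0.01099) = 48.35.
Try y = 4.85 ft: A R^(2/3) = 56.32 — over.
Try y = 3.76 ft: A R^(2/3) = 40.41 — short.
Try y = 4.31 ft: A R^(2/3) = 48.35 — close enough.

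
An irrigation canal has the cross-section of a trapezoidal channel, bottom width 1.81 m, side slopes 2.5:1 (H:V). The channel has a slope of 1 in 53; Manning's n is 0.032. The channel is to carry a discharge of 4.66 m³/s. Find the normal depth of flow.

Manning's equation rearranged: A R^(2/3) = nQ / (1·√S) = 0.032 × 4.66 / (√0.01887) = 1.086.
At y = 0.463 m: A R^(2/3) = 0.6418 — low.
At y = 0.767 m: A R^(2/3) = 1.756 — high.
At y = 0.605 m: A R^(2/3) = 1.085 — ≈ 1.086.

y_n = 0.605 m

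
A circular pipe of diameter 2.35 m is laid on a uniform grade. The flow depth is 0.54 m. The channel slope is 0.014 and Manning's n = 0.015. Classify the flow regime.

supercritical

For a circular section of diameter D = 2.35 m at depth y = 0.54 m, the central angle is θ = 2 arccos(1 − 2y/D) = 2 rad. Then A = (D²/8)(θ − sin θ) = 0.7526 m² and P = Dθ/2 = 2.35 m.
Hydraulic radius R = A/P = 0.7526/2.35 = 0.3203 m.
V = (1/n) R^(2/3) √S = (1/0.015) × 0.3203^(2/3) × √0.014 = 3.693 m/s. Hydraulic depth D_h = A/T = 0.7526/1.977 = 0.3806 m.
Froude number Fr = V/√(g·D_h) = 3.693/√(9.81×0.3806) = 1.91, which is greater than 1, so the flow is supercritical.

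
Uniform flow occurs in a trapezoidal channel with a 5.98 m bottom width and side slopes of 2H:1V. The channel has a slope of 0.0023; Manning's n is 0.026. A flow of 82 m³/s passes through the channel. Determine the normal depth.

y_n = 2.72 m

Manning's equation rearranged: A R^(2/3) = nQ / (1·√S) = 0.026 × 82 / (√0.0023) = 44.46.
Try y = 3.05 m: A R^(2/3) = 56.08 — high.
Try y = 2.11 m: A R^(2/3) = 26.88 — low.
Try y = 2.72 m: A R^(2/3) = 44.45 — matches.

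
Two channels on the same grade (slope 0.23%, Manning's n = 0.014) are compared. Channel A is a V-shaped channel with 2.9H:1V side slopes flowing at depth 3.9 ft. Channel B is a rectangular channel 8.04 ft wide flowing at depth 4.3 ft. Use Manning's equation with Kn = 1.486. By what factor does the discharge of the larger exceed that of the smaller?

1.18

Channel A: For a triangular section with side slope z = 2.9: A = zy² = 2.9×3.9² = 44.11 ft²; P = 2y√(1+z²) = 2×3.9×3.068 = 23.93 ft. Hydraulic radius R = A/P = 44.11/23.93 = 1.843 ft. Q_A = (1.486/0.014)·44.11·1.843^(2/3)·√0.0023 = 337.6 ft³/s.
Channel B: Flow area A = b·y = 8.04 × 4.3 = 34.57 ft². Wetted perimeter P = b + 2y = 8.04 + 2×4.3 = 16.64 ft. Hydraulic radius R = A/P = 34.57/16.64 = 2.078 ft. Q_B = (1.486/0.014)·34.57·2.078^(2/3)·√0.0023 = 286.5 ft³/s.
The larger discharge is 337.6 ft³/s and the smaller is 286.5 ft³/s; the ratio is 1.18.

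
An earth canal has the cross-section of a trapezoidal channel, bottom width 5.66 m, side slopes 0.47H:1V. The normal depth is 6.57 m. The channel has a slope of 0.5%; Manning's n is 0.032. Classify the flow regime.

With bottom width b = 5.66 m and side slope z = 0.47: A = (b + zy)y = (5.66 + 0.47×6.57)×6.57 = 57.47 m²; P = b + 2y√(1+z²) = 5.66 + 2×6.57×1.105 = 20.18 m.
Hydraulic radius R = A/P = 57.47/20.18 = 2.848 m.
V = (1/n) R^(2/3) √S = (1/0.032) × 2.848^(2/3) × √0.005 = 4.44 m/s. Hydraulic depth D_h = A/T = 57.47/11.84 = 4.856 m.
Froude number Fr = V/√(g·D_h) = 4.44/√(9.81×4.856) = 0.643, which is less than 1, so the flow is subcritical.

subcritical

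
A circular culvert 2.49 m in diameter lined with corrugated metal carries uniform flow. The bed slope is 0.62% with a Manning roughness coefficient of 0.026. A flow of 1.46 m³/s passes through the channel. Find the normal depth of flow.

y_n = 0.62 m

Manning's equation rearranged: A R^(2/3) = nQ / (1·√S) = 0.026 × 1.46 / (√0.0062) = 0.4821.
Trying y = 0.676 m: A R^(2/3) = 0.5722 — over.
Trying y = 0.485 m: A R^(2/3) = 0.2947 — short.
Trying y = 0.62 m: A R^(2/3) = 0.4824 — matches.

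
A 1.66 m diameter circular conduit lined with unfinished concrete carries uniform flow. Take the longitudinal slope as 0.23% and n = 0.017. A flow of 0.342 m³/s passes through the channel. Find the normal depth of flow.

y_n = 0.356 m

Manning's equation rearranged: A R^(2/3) = nQ / (1·√S) = 0.017 × 0.342 / (√0.0023) = 0.1212.
Try y = 0.278 m: A R^(2/3) = 0.07343 — low.
Try y = 0.409 m: A R^(2/3) = 0.1602 — high.
Try y = 0.356 m: A R^(2/3) = 0.1214 — close enough.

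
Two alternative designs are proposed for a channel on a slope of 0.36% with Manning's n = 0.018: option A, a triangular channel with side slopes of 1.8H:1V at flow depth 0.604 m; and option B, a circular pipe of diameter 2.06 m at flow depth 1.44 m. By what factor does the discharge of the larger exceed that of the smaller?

Channel A: For a triangular section with side slope z = 1.8: A = zy² = 1.8×0.604² = 0.6567 m²; P = 2y√(1+z²) = 2×0.604×2.059 = 2.487 m. Hydraulic radius R = A/P = 0.6567/2.487 = 0.264 m. Q_A = (1/0.018)·0.6567·0.264^(2/3)·√0.0036 = 0.9008 m³/s.
Channel B: For a circular section of diameter D = 2.06 m at depth y = 1.44 m, the central angle is θ = 2 arccos(1 − 2y/D) = 3.96 rad. Then A = (D²/8)(θ − sin θ) = 2.488 m² and P = Dθ/2 = 4.079 m. Hydraulic radius R = A/P = 2.488/4.079 = 0.61 m. Q_B = (1/0.018)·2.488·0.61^(2/3)·√0.0036 = 5.965 m³/s.
The larger discharge is 5.965 m³/s and the smaller is 0.9008 m³/s; the ratio is 6.62.

6.62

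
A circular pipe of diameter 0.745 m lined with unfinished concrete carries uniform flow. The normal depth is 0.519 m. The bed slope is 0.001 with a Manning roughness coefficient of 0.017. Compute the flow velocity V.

For a circular section of diameter D = 0.745 m at depth y = 0.519 m, the central angle is θ = 2 arccos(1 − 2y/D) = 3.95 rad. Then A = (D²/8)(θ − sin θ) = 0.3242 m² and P = Dθ/2 = 1.471 m.
Hydraulic radius R = A/P = 0.3242/1.471 = 0.2203 m.
From Manning's equation, V = (1/n) R^(2/3) S^(1/2) = (1/0.017) × 0.2203^(2/3) × 0.001^(1/2) = 0.679 m/s.

V = 0.679 m/s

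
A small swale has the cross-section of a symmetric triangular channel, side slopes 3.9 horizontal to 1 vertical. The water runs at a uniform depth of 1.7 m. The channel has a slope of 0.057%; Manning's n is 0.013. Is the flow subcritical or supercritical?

For a triangular section with side slope z = 3.9: A = zy² = 3.9×1.7² = 11.27 m²; P = 2y√(1+z²) = 2×1.7×4.026 = 13.69 m.
Hydraulic radius R = A/P = 11.27/13.69 = 0.8234 m.
V = (1/n) R^(2/3) √S = (1/0.013) × 0.8234^(2/3) × √0.00057 = 1.613 m/s. Hydraulic depth D_h = A/T = 11.27/13.26 = 0.85 m.
Froude number Fr = V/√(g·D_h) = 1.613/√(9.81×0.85) = 0.559, which is less than 1, so the flow is subcritical.

subcritical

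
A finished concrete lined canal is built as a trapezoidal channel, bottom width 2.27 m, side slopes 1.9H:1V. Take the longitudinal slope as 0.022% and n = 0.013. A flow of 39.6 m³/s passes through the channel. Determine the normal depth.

y_n = 3.09 m

Manning's equation rearranged: A R^(2/3) = nQ / (1·√S) = 0.013 × 39.6 / (√0.00022) = 34.71.
Try y = 2.78 m: A R^(2/3) = 27.24 — low.
Try y = 3.09 m: A R^(2/3) = 34.68 — matches.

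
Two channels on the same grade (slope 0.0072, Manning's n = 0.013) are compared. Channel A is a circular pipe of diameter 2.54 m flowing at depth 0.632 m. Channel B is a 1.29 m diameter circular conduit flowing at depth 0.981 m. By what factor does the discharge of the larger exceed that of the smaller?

1.12

Channel A: For a circular section of diameter D = 2.54 m at depth y = 0.632 m, the central angle is θ = 2 arccos(1 − 2y/D) = 2.089 rad. Then A = (D²/8)(θ − sin θ) = 0.984 m² and P = Dθ/2 = 2.653 m. Hydraulic radius R = A/P = 0.984/2.653 = 0.3709 m. Q_A = (1/0.013)·0.984·0.3709^(2/3)·√0.0072 = 3.316 m³/s.
Channel B: For a circular section of diameter D = 1.29 m at depth y = 0.981 m, the central angle is θ = 2 arccos(1 − 2y/D) = 4.237 rad. Then A = (D²/8)(θ − sin θ) = 1.066 m² and P = Dθ/2 = 2.733 m. Hydraulic radius R = A/P = 1.066/2.733 = 0.3902 m. Q_B = (1/0.013)·1.066·0.3902^(2/3)·√0.0072 = 3.717 m³/s.
The larger discharge is 3.717 m³/s and the smaller is 3.316 m³/s; the ratio is 1.12.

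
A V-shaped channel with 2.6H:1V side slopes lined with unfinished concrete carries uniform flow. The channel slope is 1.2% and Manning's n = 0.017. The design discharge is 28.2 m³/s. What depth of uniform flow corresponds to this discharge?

y_n = 1.47 m

Manning's equation rearranged: A R^(2/3) = nQ / (1·√S) = 0.017 × 28.2 / (√0.012) = 4.376.
Trying y = 1.2 m: A R^(2/3) = 2.544 — short.
Trying y = 1.47 m: A R^(2/3) = 4.37 — close enough.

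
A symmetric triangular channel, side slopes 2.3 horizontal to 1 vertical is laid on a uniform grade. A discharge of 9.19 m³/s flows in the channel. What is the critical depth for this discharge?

At critical depth, Q² T / (g A³) = 1, i.e. A³/T = Q²/g = 9.19²/9.81 = 8.609.
Trying y = 1.4 m: A³/T = 14.23 — high.
Trying y = 1.27 m: A³/T = 8.739 — close enough.

y_c = 1.27 m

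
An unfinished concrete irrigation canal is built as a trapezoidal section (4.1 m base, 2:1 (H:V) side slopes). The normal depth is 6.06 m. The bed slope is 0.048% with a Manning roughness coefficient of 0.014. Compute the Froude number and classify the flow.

subcritical

With bottom width b = 4.1 m and side slope z = 2: A = (b + zy)y = (4.1 + 2×6.06)×6.06 = 98.29 m²; P = b + 2y√(1+z²) = 4.1 + 2×6.06×2.236 = 31.2 m.
Hydraulic radius R = A/P = 98.29/31.2 = 3.15 m.
V = (1/n) R^(2/3) √S = (1/0.014) × 3.15^(2/3) × √0.00048 = 3.363 m/s. Hydraulic depth D_h = A/T = 98.29/28.34 = 3.468 m.
Froude number Fr = V/√(g·D_h) = 3.363/√(9.81×3.468) = 0.577, which is less than 1, so the flow is subcritical.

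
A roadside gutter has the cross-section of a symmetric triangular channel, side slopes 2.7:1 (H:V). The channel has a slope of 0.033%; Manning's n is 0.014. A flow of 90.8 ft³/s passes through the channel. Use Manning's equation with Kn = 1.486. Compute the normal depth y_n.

Manning's equation rearranged: A R^(2/3) = nQ / (1.486·√S) = 0.014 × 90.8 / (1.486 × √0.00033) = 47.09.
Try y = 3.98 ft: A R^(2/3) = 64.83 — too large.
Try y = 3.53 ft: A R^(2/3) = 47.08 — ≈ 47.09.

y_n = 3.53 ft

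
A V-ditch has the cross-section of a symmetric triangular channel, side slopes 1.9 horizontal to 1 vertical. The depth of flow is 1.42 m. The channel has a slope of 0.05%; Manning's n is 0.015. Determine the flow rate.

Q = 4.19 m³/s

For a triangular section with side slope z = 1.9: A = zy² = 1.9×1.42² = 3.831 m²; P = 2y√(1+z²) = 2×1.42×2.147 = 6.098 m.
Hydraulic radius R = A/P = 3.831/6.098 = 0.6283 m.
Manning's equation: Q = (1/n) A R^(2/3) S^(1/2) = (1/0.015) × 3.831 × 0.6283^(2/3) × 0.0005^(1/2) = 4.19 m³/s.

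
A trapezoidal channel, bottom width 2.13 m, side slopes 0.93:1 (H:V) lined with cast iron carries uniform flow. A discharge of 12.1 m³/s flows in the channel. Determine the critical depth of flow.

At critical depth, Q² T / (g A³) = 1, i.e. A³/T = Q²/g = 12.1²/9.81 = 14.92.
Trying y = 0.95 m: A³/T = 6.021 — too small.
Trying y = 1.56 m: A³/T = 34.64 — too large.
Trying y = 1.23 m: A³/T = 14.78 — matches.

y_c = 1.23 m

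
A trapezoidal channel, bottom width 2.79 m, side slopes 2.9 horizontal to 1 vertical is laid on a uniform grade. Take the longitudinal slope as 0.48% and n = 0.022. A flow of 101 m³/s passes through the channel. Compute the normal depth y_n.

y_n = 2.53 m

Manning's equation rearranged: A R^(2/3) = nQ / (1·√S) = 0.022 × 101 / (√0.0048) = 32.07.
At y = 1.99 m: A R^(2/3) = 18.55 — short.
At y = 2.94 m: A R^(2/3) = 45.46 — over.
At y = 2.53 m: A R^(2/3) = 32.05 — close enough.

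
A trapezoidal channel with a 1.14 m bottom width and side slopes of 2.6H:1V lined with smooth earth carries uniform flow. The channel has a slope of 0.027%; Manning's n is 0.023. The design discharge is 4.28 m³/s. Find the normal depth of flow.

y_n = 1.45 m

Manning's equation rearranged: A R^(2/3) = nQ / (1·√S) = 0.023 × 4.28 / (√0.00027) = 5.991.
Trying y = 1.7 m: A R^(2/3) = 8.75 — over.
Trying y = 1.27 m: A R^(2/3) = 4.391 — short.
Trying y = 1.45 m: A R^(2/3) = 5.993 — ≈ 5.991.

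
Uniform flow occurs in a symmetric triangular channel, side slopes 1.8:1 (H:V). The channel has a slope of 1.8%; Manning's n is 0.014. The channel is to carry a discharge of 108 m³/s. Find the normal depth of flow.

Manning's equation rearranged: A R^(2/3) = nQ / (1·√S) = 0.014 × 108 / (√0.018) = 11.27.
At y = 1.72 m: A R^(2/3) = 4.403 — too small.
At y = 2.69 m: A R^(2/3) = 14.51 — too large.
At y = 2.45 m: A R^(2/3) = 11.31 — close enough.

y_n = 2.45 m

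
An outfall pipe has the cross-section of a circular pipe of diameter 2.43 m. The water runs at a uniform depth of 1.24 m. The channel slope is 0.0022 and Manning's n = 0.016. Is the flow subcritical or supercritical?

For a circular section of diameter D = 2.43 m at depth y = 1.24 m, the central angle is θ = 2 arccos(1 − 2y/D) = 3.183 rad. Then A = (D²/8)(θ − sin θ) = 2.38 m² and P = Dθ/2 = 3.867 m.
Hydraulic radius R = A/P = 2.38/3.867 = 0.6154 m.
V = (1/n) R^(2/3) √S = (1/0.016) × 0.6154^(2/3) × √0.0022 = 2.121 m/s. Hydraulic depth D_h = A/T = 2.38/2.429 = 0.9795 m.
Froude number Fr = V/√(g·D_h) = 2.121/√(9.81×0.9795) = 0.684, which is less than 1, so the flow is subcritical.

subcritical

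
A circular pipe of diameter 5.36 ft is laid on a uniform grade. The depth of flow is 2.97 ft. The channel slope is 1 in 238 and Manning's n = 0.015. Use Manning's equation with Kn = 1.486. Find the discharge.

Q = 104 ft³/s

For a circular section of diameter D = 5.36 ft at depth y = 2.97 ft, the central angle is θ = 2 arccos(1 − 2y/D) = 3.358 rad. Then A = (D²/8)(θ − sin θ) = 12.83 ft² and P = Dθ/2 = 9.001 ft.
Hydraulic radius R = A/P = 12.83/9.001 = 1.426 ft.
Manning's equation: Q = (1.486/n) A R^(2/3) S^(1/2) = (1.486/0.015) × 12.83 × 1.426^(2/3) × 0.004202^(1/2) = 104 ft³/s.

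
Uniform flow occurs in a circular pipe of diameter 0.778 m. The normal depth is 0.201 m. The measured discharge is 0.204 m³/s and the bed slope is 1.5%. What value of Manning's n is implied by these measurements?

n = 0.014

For a circular section of diameter D = 0.778 m at depth y = 0.201 m, the central angle is θ = 2 arccos(1 − 2y/D) = 2.133 rad. Then A = (D²/8)(θ − sin θ) = 0.09734 m² and P = Dθ/2 = 0.8296 m.
Hydraulic radius R = A/P = 0.09734/0.8296 = 0.1173 m.
Rearranging Manning's equation: n = (1/Q) A R^(2/3) S^(1/2) = (1/0.204) × 0.09734 × 0.1173^(2/3) × √0.015 = 0.014.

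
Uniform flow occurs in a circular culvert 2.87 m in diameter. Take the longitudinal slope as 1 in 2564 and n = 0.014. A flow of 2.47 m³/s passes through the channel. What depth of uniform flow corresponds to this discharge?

Manning's equation rearranged: A R^(2/3) = nQ / (1·√S) = 0.014 × 2.47 / (√0.00039) = 1.751.
Trying y = 0.977 m: A R^(2/3) = 1.294 — low.
Trying y = 1.15 m: A R^(2/3) = 1.753 — matches.

y_n = 1.15 m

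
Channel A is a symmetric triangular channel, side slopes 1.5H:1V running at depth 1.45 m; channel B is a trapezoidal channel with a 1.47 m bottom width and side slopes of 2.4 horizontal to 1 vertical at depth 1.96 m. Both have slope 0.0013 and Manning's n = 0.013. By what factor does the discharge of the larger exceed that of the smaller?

Channel A: For a triangular section with side slope z = 1.5: A = zy² = 1.5×1.45² = 3.154 m²; P = 2y√(1+z²) = 2×1.45×1.803 = 5.228 m. Hydraulic radius R = A/P = 3.154/5.228 = 0.6032 m. Q_A = (1/0.013)·3.154·0.6032^(2/3)·√0.0013 = 6.245 m³/s.
Channel B: With bottom width b = 1.47 m and side slope z = 2.4: A = (b + zy)y = (1.47 + 2.4×1.96)×1.96 = 12.1 m²; P = b + 2y√(1+z²) = 1.47 + 2×1.96×2.6 = 11.66 m. Hydraulic radius R = A/P = 12.1/11.66 = 1.038 m. Q_B = (1/0.013)·12.1·1.038^(2/3)·√0.0013 = 34.4 m³/s.
The larger discharge is 34.4 m³/s and the smaller is 6.245 m³/s; the ratio is 5.51.

5.51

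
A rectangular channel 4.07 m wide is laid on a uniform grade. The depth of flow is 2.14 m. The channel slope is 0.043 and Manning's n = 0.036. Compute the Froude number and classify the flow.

supercritical

Flow area A = b·y = 4.07 × 2.14 = 8.71 m². Wetted perimeter P = b + 2y = 4.07 + 2×2.14 = 8.35 m.
Hydraulic radius R = A/P = 8.71/8.35 = 1.043 m.
V = (1/n) R^(2/3) √S = (1/0.036) × 1.043^(2/3) × √0.043 = 5.924 m/s. Hydraulic depth D_h = A/T = 8.71/4.07 = 2.14 m.
Froude number Fr = V/√(g·D_h) = 5.924/√(9.81×2.14) = 1.29, which is greater than 1, so the flow is supercritical.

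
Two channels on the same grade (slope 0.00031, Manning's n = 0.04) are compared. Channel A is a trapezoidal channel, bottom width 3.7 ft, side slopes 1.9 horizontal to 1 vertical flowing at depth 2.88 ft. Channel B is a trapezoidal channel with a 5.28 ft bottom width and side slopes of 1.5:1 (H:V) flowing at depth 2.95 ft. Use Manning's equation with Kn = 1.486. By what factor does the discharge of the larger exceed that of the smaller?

1.15

Channel A: With bottom width b = 3.7 ft and side slope z = 1.9: A = (b + zy)y = (3.7 + 1.9×2.88)×2.88 = 26.42 ft²; P = b + 2y√(1+z²) = 3.7 + 2×2.88×2.147 = 16.07 ft. Hydraulic radius R = A/P = 26.42/16.07 = 1.644 ft. Q_A = (1.486/0.04)·26.42·1.644^(2/3)·√0.00031 = 24.07 ft³/s.
Channel B: With bottom width b = 5.28 ft and side slope z = 1.5: A = (b + zy)y = (5.28 + 1.5×2.95)×2.95 = 28.63 ft²; P = b + 2y√(1+z²) = 5.28 + 2×2.95×1.803 = 15.92 ft. Hydraulic radius R = A/P = 28.63/15.92 = 1.799 ft. Q_B = (1.486/0.04)·28.63·1.799^(2/3)·√0.00031 = 27.7 ft³/s.
The larger discharge is 27.7 ft³/s and the smaller is 24.07 ft³/s; the ratio is 1.15.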